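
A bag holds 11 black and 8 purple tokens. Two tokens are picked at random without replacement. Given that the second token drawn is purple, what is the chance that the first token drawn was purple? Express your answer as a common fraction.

7/18

P(first=purple and the second token drawn is purple) = (8/19)·(7/18) = 28/171.
P(the second token drawn is purple) = Σ over first color = 44/171 + 28/171 = 8/19.
By Bayes, P(first=purple | the second token drawn is purple) = 28/171 / 8/19 = 7/18 ≈ 0.3889.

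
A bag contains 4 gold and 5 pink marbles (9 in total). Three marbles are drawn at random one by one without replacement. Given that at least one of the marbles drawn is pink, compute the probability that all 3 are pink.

P(all 3 pink) = C(5,3)/C(9,3) = 5/42; P(at least one pink) = 1 − C(4,3)/C(9,3) = 20/21.
Since 'all 3 pink' ⊆ 'at least one pink', P(all 3 | at least one) = 5/42 / 20/21 = 1/8 ≈ 0.1250.

1/8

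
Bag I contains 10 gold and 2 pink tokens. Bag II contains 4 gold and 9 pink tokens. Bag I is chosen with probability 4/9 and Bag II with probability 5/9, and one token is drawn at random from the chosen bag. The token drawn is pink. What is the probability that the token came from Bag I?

P(pink | Bag I) = 1/6; P(pink | Bag II) = 9/13.
P(pink) = 4/9·1/6 + 5/9·9/13 = 161/351.
By Bayes' rule, P(Bag I | pink) = 2/27 / 161/351 = 26/161 ≈ 0.1615.

26/161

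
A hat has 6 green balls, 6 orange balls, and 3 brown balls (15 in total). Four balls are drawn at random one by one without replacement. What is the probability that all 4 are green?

Unordered draws without replacement: count favorable combinations over C(15,4).
Favorable = C(6,4) · C(6,0) · C(3,0) = 15; total = C(15,4) = 1365.
P = 15/1365 = 1/91 ≈ 0.0110.

1/91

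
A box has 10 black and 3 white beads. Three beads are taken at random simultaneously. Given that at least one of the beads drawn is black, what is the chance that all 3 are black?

8/19

P(all 3 black) = C(10,3)/C(13,3) = 60/143; P(at least one black) = 1 − C(3,3)/C(13,3) = 285/286.
Since 'all 3 black' ⊆ 'at least one black', P(all 3 | at least one) = 60/143 / 285/286 = 8/19 ≈ 0.4211.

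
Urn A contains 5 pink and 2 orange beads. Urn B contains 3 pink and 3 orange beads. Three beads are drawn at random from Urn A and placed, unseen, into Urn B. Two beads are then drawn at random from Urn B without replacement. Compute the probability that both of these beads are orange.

10/63

Condition on how many of the transferred beads are orange (from Urn A: 2 orange of 7; then Urn B has 9 total).
  0 orange: C(2,0)C(5,3)/C(7,3) = 2/7; then P = C(3,2)/C(9,2) = 1/12
  1 orange: C(2,1)C(5,2)/C(7,3) = 4/7; then P = C(4,2)/C(9,2) = 1/6
  2 orange: C(2,2)C(5,1)/C(7,3) = 1/7; then P = C(5,2)/C(9,2) = 5/18
P(both orange) = 10/63 ≈ 0.1587.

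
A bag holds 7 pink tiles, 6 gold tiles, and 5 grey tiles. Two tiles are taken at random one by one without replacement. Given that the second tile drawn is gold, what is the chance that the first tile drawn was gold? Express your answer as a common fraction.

P(first=gold and the second tile drawn is gold) = (6/18)·(5/17) = 5/51.
P(the second tile drawn is gold) = Σ over first color = 7/51 + 5/51 + 5/51 = 1/3.
By Bayes, P(first=gold | the second tile drawn is gold) = 5/51 / 1/3 = 5/17 ≈ 0.2941.

5/17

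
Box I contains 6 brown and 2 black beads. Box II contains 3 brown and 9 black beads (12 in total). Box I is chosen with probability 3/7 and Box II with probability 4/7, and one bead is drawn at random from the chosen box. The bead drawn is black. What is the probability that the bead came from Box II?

4/5

P(black | Box I) = 1/4; P(black | Box II) = 3/4.
P(black) = 3/7·1/4 + 4/7·3/4 = 15/28.
By Bayes' rule, P(Box II | black) = 3/7 / 15/28 = 4/5 ≈ 0.8000.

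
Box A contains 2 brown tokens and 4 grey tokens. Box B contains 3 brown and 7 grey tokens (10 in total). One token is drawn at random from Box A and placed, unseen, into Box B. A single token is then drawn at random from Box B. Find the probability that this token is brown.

Condition on how many of the transferred tokens are brown (from Box A: 2 brown of 6; then Box B has 11 total).
  0 brown: C(2,0)C(4,1)/C(6,1) = 2/3; then P = 3/11
  1 brown: C(2,1)C(4,0)/C(6,1) = 1/3; then P = 4/11
P(brown from Box B) = 10/33 ≈ 0.3030.

10/33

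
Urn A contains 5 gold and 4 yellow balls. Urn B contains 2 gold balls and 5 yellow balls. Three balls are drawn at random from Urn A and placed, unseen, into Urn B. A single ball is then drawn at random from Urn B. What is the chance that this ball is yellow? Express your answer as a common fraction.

19/30

Condition on how many of the transferred balls are yellow (from Urn A: 4 yellow of 9; then Urn B has 10 total).
  0 yellow: C(4,0)C(5,3)/C(9,3) = 5/42; then P = 5/10
  1 yellow: C(4,1)C(5,2)/C(9,3) = 10/21; then P = 6/10
  2 yellow: C(4,2)C(5,1)/C(9,3) = 5/14; then P = 7/10
  3 yellow: C(4,3)C(5,0)/C(9,3) = 1/21; then P = 8/10
P(yellow from Urn B) = 19/30 ≈ 0.6333.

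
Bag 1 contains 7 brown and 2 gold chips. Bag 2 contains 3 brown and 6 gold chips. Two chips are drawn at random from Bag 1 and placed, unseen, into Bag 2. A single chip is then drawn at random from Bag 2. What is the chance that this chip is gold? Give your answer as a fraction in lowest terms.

Condition on how many of the transferred chips are gold (from Bag 1: 2 gold of 9; then Bag 2 has 11 total).
  0 gold: C(2,0)C(7,2)/C(9,2) = 7/12; then P = 6/11
  1 gold: C(2,1)C(7,1)/C(9,2) = 7/18; then P = 7/11
  2 gold: C(2,2)C(7,0)/C(9,2) = 1/36; then P = 8/11
P(gold from Bag 2) = 58/99 ≈ 0.5859.

58/99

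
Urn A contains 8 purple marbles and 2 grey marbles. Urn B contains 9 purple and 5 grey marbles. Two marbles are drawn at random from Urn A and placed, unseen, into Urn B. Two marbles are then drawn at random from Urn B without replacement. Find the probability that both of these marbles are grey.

541/5400

Condition on how many of the transferred marbles are grey (from Urn A: 2 grey of 10; then Urn B has 16 total).
  0 grey: C(2,0)C(8,2)/C(10,2) = 28/45; then P = C(5,2)/C(16,2) = 1/12
  1 grey: C(2,1)C(8,1)/C(10,2) = 16/45; then P = C(6,2)/C(16,2) = 1/8
  2 grey: C(2,2)C(8,0)/C(10,2) = 1/45; then P = C(7,2)/C(16,2) = 7/40
P(both grey) = 541/5400 ≈ 0.1002.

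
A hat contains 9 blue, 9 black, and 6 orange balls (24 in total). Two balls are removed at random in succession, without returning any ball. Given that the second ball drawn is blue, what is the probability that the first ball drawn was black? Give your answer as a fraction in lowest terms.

P(first=black and the second ball drawn is blue) = (9/24)·(9/23) = 27/184.
P(the second ball drawn is blue) = Σ over first color = 3/23 + 27/184 + 9/92 = 3/8.
By Bayes, P(first=black | the second ball drawn is blue) = 27/184 / 3/8 = 9/23 ≈ 0.3913.

9/23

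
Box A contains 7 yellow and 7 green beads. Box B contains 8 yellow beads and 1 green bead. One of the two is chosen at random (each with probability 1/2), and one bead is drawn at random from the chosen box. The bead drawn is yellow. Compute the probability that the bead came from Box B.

P(yellow | Box A) = 1/2; P(yellow | Box B) = 8/9.
P(yellow) = 1/2·1/2 + 1/2·8/9 = 25/36.
By Bayes' rule, P(Box B | yellow) = 4/9 / 25/36 = 16/25 ≈ 0.6400.

16/25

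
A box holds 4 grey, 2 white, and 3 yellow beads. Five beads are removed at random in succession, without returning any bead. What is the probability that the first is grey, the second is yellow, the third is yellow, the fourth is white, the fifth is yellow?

Multiply the conditional probability of each draw in order, without replacement, so each draw removes one from its color and from the total.
P = (4/9) · (3/8) · (2/7) · (2/6) · (1/5) = 1/315 ≈ 0.0032.

1/315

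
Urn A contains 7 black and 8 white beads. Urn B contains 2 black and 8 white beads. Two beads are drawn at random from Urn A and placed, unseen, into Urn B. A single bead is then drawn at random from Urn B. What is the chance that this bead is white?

Condition on how many of the transferred beads are white (from Urn A: 8 white of 15; then Urn B has 12 total).
  0 white: C(8,0)C(7,2)/C(15,2) = 1/5; then P = 8/12
  1 white: C(8,1)C(7,1)/C(15,2) = 8/15; then P = 9/12
  2 white: C(8,2)C(7,0)/C(15,2) = 4/15; then P = 10/12
P(white from Urn B) = 34/45 ≈ 0.7556.

34/45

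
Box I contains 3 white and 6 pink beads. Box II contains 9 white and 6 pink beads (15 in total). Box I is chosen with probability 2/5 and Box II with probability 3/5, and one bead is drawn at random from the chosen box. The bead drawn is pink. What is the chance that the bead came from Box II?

P(pink | Box I) = 2/3; P(pink | Box II) = 2/5.
P(pink) = 2/5·2/3 + 3/5·2/5 = 38/75.
By Bayes' rule, P(Box II | pink) = 6/25 / 38/75 = 9/19 ≈ 0.4737.

9/19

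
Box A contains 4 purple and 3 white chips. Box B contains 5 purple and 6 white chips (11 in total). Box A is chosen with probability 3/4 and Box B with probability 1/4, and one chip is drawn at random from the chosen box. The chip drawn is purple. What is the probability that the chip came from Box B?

35/167

P(purple | Box A) = 4/7; P(purple | Box B) = 5/11.
P(purple) = 3/4·4/7 + 1/4·5/11 = 167/308.
By Bayes' rule, P(Box B | purple) = 5/44 / 167/308 = 35/167 ≈ 0.2096.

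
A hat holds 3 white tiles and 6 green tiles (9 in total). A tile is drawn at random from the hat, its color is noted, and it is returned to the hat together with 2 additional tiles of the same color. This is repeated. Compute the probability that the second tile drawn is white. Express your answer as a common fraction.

1/3

Condition on the first draw. If first is white (prob 3/9), second-white has prob (5)/(11); if not (prob 6/9), it has prob 3/(11).
P = (3/9)·(5/11) + (6/9)·(3/11) = 1/3 ≈ 0.3333.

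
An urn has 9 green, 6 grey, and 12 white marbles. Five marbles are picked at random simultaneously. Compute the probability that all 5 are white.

44/4485

Unordered draws without replacement: count favorable combinations over C(27,5).
Favorable = C(9,0) · C(6,0) · C(12,5) = 792; total = C(27,5) = 80730.
P = 792/80730 = 44/4485 ≈ 0.0098.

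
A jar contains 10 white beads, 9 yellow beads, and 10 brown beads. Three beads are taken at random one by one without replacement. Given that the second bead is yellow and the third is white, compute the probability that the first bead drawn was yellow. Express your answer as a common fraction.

8/27

P(first=yellow and the second bead is yellow and the third is white) = (9/29)·(8/28)·(10/27) = 20/609.
P(E) = Σ over first color = 15/406 + 20/609 + 25/609 = 45/406.
By Bayes, P(first=yellow | E) = 20/609 / 45/406 = 8/27 ≈ 0.2963.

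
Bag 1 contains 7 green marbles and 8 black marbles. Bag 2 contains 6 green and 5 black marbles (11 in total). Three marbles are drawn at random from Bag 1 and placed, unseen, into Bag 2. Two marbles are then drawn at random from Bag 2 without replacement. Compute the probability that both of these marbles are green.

Condition on how many of the transferred marbles are green (from Bag 1: 7 green of 15; then Bag 2 has 14 total).
  0 green: C(7,0)C(8,3)/C(15,3) = 8/65; then P = C(6,2)/C(14,2) = 15/91
  1 green: C(7,1)C(8,2)/C(15,3) = 28/65; then P = C(7,2)/C(14,2) = 3/13
  2 green: C(7,2)C(8,1)/C(15,3) = 24/65; then P = C(8,2)/C(14,2) = 4/13
  3 green: C(7,3)C(8,0)/C(15,3) = 1/13; then P = C(9,2)/C(14,2) = 36/91
P(both green) = 24/91 ≈ 0.2637.

24/91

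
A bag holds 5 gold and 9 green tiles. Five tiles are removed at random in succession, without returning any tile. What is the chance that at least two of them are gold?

Sum the hypergeometric tail for j = 2,…,5 gold tiles.
Favorable = C(5,2)·C(9,3) + C(5,3)·C(9,2) + C(5,4)·C(9,1) + C(5,5)·C(9,0) = 1246; total = C(14,5) = 2002.
P = 1246/2002 = 89/143 ≈ 0.6224.

89/143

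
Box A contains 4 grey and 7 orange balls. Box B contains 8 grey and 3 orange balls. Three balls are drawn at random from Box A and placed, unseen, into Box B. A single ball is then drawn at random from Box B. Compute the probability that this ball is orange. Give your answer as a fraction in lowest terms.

Condition on how many of the transferred balls are orange (from Box A: 7 orange of 11; then Box B has 14 total).
  0 orange: C(7,0)C(4,3)/C(11,3) = 4/165; then P = 3/14
  1 orange: C(7,1)C(4,2)/C(11,3) = 14/55; then P = 4/14
  2 orange: C(7,2)C(4,1)/C(11,3) = 28/55; then P = 5/14
  3 orange: C(7,3)C(4,0)/C(11,3) = 7/33; then P = 6/14
P(orange from Box B) = 27/77 ≈ 0.3506.

27/77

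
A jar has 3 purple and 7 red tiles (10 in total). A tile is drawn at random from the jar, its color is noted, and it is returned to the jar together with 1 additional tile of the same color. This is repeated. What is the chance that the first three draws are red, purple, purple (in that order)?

7/110

Track the composition after each reinforcement of +1.
P = (7/10) · (3/11) · (4/12) = 7/110 ≈ 0.0636.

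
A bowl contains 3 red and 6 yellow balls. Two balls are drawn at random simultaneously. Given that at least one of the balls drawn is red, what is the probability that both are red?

P(both red) = C(3,2)/C(9,2) = 1/12; P(at least one red) = 1 − C(6,2)/C(9,2) = 7/12.
Since 'both red' ⊆ 'at least one red', P(both | at least one) = 1/12 / 7/12 = 1/7 ≈ 0.1429.

1/7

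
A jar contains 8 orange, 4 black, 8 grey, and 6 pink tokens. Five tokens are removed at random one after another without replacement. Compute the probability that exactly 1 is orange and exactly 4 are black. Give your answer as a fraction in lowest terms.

Unordered draws without replacement: count favorable combinations over C(26,5).
Favorable = C(8,1) · C(4,4) · C(8,0) · C(6,0) = 8; total = C(26,5) = 65780.
P = 8/65780 = 2/16445 ≈ 0.0001.

2/16445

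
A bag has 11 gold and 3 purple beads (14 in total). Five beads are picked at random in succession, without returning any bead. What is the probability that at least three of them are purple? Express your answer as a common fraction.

Sum the hypergeometric tail for j = 3,…,3 purple beads.
Favorable = C(3,3)·C(11,2) = 55; total = C(14,5) = 2002.
P = 55/2002 = 5/182 ≈ 0.0275.

5/182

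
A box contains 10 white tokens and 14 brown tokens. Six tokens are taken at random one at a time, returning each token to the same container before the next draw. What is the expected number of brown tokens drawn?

7/2

By linearity of expectation, E[X] = Σ P(draw i is brown); each independent draw has P(brown) = 14/24.
E[X] = 6 · 14/24 = 7/2 ≈ 3.5000.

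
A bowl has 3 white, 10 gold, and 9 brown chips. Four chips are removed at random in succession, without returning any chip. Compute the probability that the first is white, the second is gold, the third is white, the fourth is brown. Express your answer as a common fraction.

Multiply the conditional probability of each draw in order, without replacement, so each draw removes one from its color and from the total.
P = (3/22) · (10/21) · (2/20) · (9/19) = 9/2926 ≈ 0.0031.

9/2926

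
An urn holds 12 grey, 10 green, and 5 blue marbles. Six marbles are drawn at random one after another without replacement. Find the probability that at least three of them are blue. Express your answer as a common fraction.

Sum the hypergeometric tail for j = 3,…,5 blue marbles.
Favorable = C(5,3)·C(22,3) + C(5,4)·C(22,2) + C(5,5)·C(22,1) = 16577; total = C(27,6) = 296010.
P = 16577/296010 = 1507/26910 ≈ 0.0560.

1507/26910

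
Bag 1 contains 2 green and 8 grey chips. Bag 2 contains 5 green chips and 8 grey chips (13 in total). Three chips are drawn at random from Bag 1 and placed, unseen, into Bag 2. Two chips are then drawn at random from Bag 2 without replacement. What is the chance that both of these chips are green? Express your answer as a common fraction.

Condition on how many of the transferred chips are green (from Bag 1: 2 green of 10; then Bag 2 has 16 total).
  0 green: C(2,0)C(8,3)/C(10,3) = 7/15; then P = C(5,2)/C(16,2) = 1/12
  1 green: C(2,1)C(8,2)/C(10,3) = 7/15; then P = C(6,2)/C(16,2) = 1/8
  2 green: C(2,2)C(8,1)/C(10,3) = 1/15; then P = C(7,2)/C(16,2) = 7/40
P(both green) = 49/450 ≈ 0.1089.

49/450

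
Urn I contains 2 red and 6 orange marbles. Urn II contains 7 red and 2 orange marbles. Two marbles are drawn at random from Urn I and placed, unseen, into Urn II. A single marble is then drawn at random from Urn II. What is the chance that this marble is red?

15/22

Condition on how many of the transferred marbles are red (from Urn I: 2 red of 8; then Urn II has 11 total).
  0 red: C(2,0)C(6,2)/C(8,2) = 15/28; then P = 7/11
  1 red: C(2,1)C(6,1)/C(8,2) = 3/7; then P = 8/11
  2 red: C(2,2)C(6,0)/C(8,2) = 1/28; then P = 9/11
P(red from Urn II) = 15/22 ≈ 0.6818.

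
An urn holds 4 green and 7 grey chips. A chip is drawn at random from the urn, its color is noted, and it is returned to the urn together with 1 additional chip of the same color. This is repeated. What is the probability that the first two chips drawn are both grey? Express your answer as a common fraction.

14/33

After a grey draw the urn holds 8 grey out of 12.
P = (7/11)·(8/12) = 14/33 ≈ 0.4242.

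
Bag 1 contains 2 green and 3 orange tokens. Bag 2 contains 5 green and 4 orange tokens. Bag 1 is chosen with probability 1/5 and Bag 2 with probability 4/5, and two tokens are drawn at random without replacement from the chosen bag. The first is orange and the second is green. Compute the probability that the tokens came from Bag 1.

27/127

P(E | Bag 1) = 3/10; P(E | Bag 2) = 5/18.
P(E) = 1/5·3/10 + 4/5·5/18 = 127/450.
By Bayes' rule, P(Bag 1 | E) = 3/50 / 127/450 = 27/127 ≈ 0.2126.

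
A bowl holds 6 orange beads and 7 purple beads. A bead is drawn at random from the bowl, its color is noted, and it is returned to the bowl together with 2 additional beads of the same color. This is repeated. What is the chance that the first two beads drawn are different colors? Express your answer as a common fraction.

Either orange then purple, or purple then orange; after the first draw the total is 15.
P = (6/13)·(7/15) + (7/13)·(6/15) = 28/65 ≈ 0.4308.

28/65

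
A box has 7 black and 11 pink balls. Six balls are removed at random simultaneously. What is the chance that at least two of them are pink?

77/78

Sum the hypergeometric tail for j = 2,…,6 pink balls.
Favorable = C(11,2)·C(7,4) + C(11,3)·C(7,3) + C(11,4)·C(7,2) + C(11,5)·C(7,1) + C(11,6)·C(7,0) = 18326; total = C(18,6) = 18564.
P = 18326/18564 = 77/78 ≈ 0.9872.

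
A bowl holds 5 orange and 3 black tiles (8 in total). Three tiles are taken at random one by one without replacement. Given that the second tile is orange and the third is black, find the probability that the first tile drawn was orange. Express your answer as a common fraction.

2/3

P(first=orange and the second tile is orange and the third is black) = (5/8)·(4/7)·(3/6) = 5/28.
P(E) = Σ over first color = 5/28 + 5/56 = 15/56.
By Bayes, P(first=orange | E) = 5/28 / 15/56 = 2/3 ≈ 0.6667.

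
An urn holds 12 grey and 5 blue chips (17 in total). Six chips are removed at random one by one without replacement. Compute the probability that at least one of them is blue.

Use the complement: P(at least one blue) = 1 − P(no blue).
P(none) = C(12,6)/C(17,6) = 924/12376.
So P = 1 − 924/12376 = 409/442 ≈ 0.9253.

409/442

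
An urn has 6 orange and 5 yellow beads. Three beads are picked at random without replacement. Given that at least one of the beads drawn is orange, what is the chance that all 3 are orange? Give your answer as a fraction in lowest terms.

4/31

P(all 3 orange) = C(6,3)/C(11,3) = 4/33; P(at least one orange) = 1 − C(5,3)/C(11,3) = 31/33.
Since 'all 3 orange' ⊆ 'at least one orange', P(all 3 | at least one) = 4/33 / 31/33 = 4/31 ≈ 0.1290.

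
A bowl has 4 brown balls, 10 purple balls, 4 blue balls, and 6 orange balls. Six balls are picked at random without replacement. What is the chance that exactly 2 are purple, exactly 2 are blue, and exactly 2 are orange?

2025/67298

Unordered draws without replacement: count favorable combinations over C(24,6).
Favorable = C(4,0) · C(10,2) · C(4,2) · C(6,2) = 4050; total = C(24,6) = 134596.
P = 4050/134596 = 2025/67298 ≈ 0.0301.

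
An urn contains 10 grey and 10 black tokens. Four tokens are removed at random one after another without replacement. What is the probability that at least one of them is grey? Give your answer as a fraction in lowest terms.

Use the complement: P(at least one grey) = 1 − P(no grey).
P(none) = C(10,4)/C(20,4) = 210/4845.
So P = 1 − 210/4845 = 309/323 ≈ 0.9567.

309/323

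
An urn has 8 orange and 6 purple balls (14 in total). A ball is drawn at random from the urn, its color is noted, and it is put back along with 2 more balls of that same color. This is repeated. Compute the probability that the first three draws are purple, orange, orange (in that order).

Track the composition after each reinforcement of +2.
P = (6/14) · (8/16) · (10/18) = 5/42 ≈ 0.1190.

5/42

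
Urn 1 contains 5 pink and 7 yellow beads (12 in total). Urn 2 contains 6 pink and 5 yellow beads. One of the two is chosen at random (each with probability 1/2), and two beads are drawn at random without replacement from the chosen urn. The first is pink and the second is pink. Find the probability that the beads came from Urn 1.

5/14

P(E | Urn 1) = 5/33; P(E | Urn 2) = 3/11.
P(E) = 1/2·5/33 + 1/2·3/11 = 7/33.
By Bayes' rule, P(Urn 1 | E) = 5/66 / 7/33 = 5/14 ≈ 0.3571.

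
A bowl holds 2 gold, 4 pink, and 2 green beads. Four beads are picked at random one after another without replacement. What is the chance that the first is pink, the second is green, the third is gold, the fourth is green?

Multiply the conditional probability of each draw in order, without replacement, so each draw removes one from its color and from the total.
P = (4/8) · (2/7) · (2/6) · (1/5) = 1/105 ≈ 0.0095.

1/105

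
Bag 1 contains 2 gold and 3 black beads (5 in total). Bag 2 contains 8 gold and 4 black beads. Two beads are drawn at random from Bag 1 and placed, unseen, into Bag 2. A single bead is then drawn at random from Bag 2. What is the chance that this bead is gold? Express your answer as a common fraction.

22/35

Condition on how many of the transferred beads are gold (from Bag 1: 2 gold of 5; then Bag 2 has 14 total).
  0 gold: C(2,0)C(3,2)/C(5,2) = 3/10; then P = 8/14
  1 gold: C(2,1)C(3,1)/C(5,2) = 3/5; then P = 9/14
  2 gold: C(2,2)C(3,0)/C(5,2) = 1/10; then P = 10/14
P(gold from Bag 2) = 22/35 ≈ 0.6286.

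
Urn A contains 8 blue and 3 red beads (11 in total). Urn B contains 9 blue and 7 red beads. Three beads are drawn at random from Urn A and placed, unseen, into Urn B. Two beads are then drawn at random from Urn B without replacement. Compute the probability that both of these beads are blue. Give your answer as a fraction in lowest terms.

Condition on how many of the transferred beads are blue (from Urn A: 8 blue of 11; then Urn B has 19 total).
  0 blue: C(8,0)C(3,3)/C(11,3) = 1/165; then P = C(9,2)/C(19,2) = 4/19
  1 blue: C(8,1)C(3,2)/C(11,3) = 8/55; then P = C(10,2)/C(19,2) = 5/19
  2 blue: C(8,2)C(3,1)/C(11,3) = 28/55; then P = C(11,2)/C(19,2) = 55/171
  3 blue: C(8,3)C(3,0)/C(11,3) = 56/165; then P = C(12,2)/C(19,2) = 22/57
P(both blue) = 1048/3135 ≈ 0.3343.

1048/3135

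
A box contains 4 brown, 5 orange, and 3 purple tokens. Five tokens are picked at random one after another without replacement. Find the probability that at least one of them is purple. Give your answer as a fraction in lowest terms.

Use the complement: P(at least one purple) = 1 − P(no purple).
P(none) = C(9,5)/C(12,5) = 126/792.
So P = 1 − 126/792 = 37/44 ≈ 0.8409.

37/44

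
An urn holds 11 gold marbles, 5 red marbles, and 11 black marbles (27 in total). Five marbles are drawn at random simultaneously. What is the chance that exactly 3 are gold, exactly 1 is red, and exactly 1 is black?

605/5382

Unordered draws without replacement: count favorable combinations over C(27,5).
Favorable = C(11,3) · C(5,1) · C(11,1) = 9075; total = C(27,5) = 80730.
P = 9075/80730 = 605/5382 ≈ 0.1124.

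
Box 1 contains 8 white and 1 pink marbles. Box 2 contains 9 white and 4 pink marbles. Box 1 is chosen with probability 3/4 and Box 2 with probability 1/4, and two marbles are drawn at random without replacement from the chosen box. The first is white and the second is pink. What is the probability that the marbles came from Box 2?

P(E | Box 1) = 1/9; P(E | Box 2) = 3/13.
P(E) = 3/4·1/9 + 1/4·3/13 = 11/78.
By Bayes' rule, P(Box 2 | E) = 3/52 / 11/78 = 9/22 ≈ 0.4091.

9/22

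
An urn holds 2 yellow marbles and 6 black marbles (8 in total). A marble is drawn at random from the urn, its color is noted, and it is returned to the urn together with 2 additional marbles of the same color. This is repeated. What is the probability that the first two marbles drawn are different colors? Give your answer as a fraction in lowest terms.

3/10

Either yellow then black, or black then yellow; after the first draw the total is 10.
P = (2/8)·(6/10) + (6/8)·(2/10) = 3/10 ≈ 0.3000.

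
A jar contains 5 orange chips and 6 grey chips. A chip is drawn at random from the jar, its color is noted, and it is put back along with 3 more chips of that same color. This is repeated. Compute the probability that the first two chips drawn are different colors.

Either grey then orange, or orange then grey; after the first draw the total is 14.
P = (6/11)·(5/14) + (5/11)·(6/14) = 30/77 ≈ 0.3896.

30/77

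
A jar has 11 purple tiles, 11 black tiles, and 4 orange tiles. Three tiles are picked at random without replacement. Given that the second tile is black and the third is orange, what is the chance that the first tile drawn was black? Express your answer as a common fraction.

5/12

P(first=black and the second tile is black and the third is orange) = (11/26)·(10/25)·(4/24) = 11/390.
P(E) = Σ over first color = 121/3900 + 11/390 + 11/1300 = 22/325.
By Bayes, P(first=black | E) = 11/390 / 22/325 = 5/12 ≈ 0.4167.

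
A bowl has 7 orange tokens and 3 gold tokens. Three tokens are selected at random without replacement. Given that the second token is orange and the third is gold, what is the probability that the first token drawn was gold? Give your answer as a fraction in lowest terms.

1/4

P(first=gold and the second token is orange and the third is gold) = (3/10)·(7/9)·(2/8) = 7/120.
P(E) = Σ over first color = 7/40 + 7/120 = 7/30.
By Bayes, P(first=gold | E) = 7/120 / 7/30 = 1/4 ≈ 0.2500.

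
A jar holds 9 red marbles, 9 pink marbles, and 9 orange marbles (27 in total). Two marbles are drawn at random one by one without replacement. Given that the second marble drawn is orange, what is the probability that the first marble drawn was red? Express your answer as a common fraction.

9/26

P(first=red and the second marble drawn is orange) = (9/27)·(9/26) = 3/26.
P(the second marble drawn is orange) = Σ over first color = 3/26 + 3/26 + 4/39 = 1/3.
By Bayes, P(first=red | the second marble drawn is orange) = 3/26 / 1/3 = 9/26 ≈ 0.3462.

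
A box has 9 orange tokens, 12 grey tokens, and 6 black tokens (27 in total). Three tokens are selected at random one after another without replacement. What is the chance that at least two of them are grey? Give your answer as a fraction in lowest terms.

Sum the hypergeometric tail for j = 2,…,3 grey tokens.
Favorable = C(12,2)·C(15,1) + C(12,3)·C(15,0) = 1210; total = C(27,3) = 2925.
P = 1210/2925 = 242/585 ≈ 0.4137.

242/585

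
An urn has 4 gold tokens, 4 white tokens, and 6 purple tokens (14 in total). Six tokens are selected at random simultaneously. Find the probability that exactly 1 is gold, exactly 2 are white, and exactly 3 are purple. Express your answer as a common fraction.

160/1001

Unordered draws without replacement: count favorable combinations over C(14,6).
Favorable = C(4,1) · C(4,2) · C(6,3) = 480; total = C(14,6) = 3003.
P = 480/3003 = 160/1001 ≈ 0.1598.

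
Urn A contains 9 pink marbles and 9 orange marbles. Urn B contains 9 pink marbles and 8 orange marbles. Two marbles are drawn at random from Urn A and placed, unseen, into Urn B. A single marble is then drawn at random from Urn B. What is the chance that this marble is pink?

Condition on how many of the transferred marbles are pink (from Urn A: 9 pink of 18; then Urn B has 19 total).
  0 pink: C(9,0)C(9,2)/C(18,2) = 4/17; then P = 9/19
  1 pink: C(9,1)C(9,1)/C(18,2) = 9/17; then P = 10/19
  2 pink: C(9,2)C(9,0)/C(18,2) = 4/17; then P = 11/19
P(pink from Urn B) = 10/19 ≈ 0.5263.

10/19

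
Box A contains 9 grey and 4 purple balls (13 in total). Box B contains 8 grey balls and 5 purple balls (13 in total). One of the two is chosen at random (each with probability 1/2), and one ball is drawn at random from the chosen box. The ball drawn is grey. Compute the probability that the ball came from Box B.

8/17

P(grey | Box A) = 9/13; P(grey | Box B) = 8/13.
P(grey) = 1/2·9/13 + 1/2·8/13 = 17/26.
By Bayes' rule, P(Box B | grey) = 4/13 / 17/26 = 8/17 ≈ 0.4706.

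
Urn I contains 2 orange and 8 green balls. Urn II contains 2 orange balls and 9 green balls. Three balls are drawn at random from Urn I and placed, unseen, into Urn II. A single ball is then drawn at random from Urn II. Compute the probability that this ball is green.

57/70

Condition on how many of the transferred balls are green (from Urn I: 8 green of 10; then Urn II has 14 total).
  1 green: C(8,1)C(2,2)/C(10,3) = 1/15; then P = 10/14
  2 green: C(8,2)C(2,1)/C(10,3) = 7/15; then P = 11/14
  3 green: C(8,3)C(2,0)/C(10,3) = 7/15; then P = 12/14
P(green from Urn II) = 57/70 ≈ 0.8143.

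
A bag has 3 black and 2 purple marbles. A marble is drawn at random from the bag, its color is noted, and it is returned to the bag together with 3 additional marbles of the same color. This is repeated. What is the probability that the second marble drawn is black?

3/5

Condition on the first draw. If first is black (prob 3/5), second-black has prob (6)/(8); if not (prob 2/5), it has prob 3/(8).
P = (3/5)·(6/8) + (2/5)·(3/8) = 3/5 ≈ 0.6000.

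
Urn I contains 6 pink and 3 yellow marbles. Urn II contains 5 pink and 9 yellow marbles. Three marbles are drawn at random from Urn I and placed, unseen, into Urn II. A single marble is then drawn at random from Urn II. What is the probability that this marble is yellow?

10/17

Condition on how many of the transferred marbles are yellow (from Urn I: 3 yellow of 9; then Urn II has 17 total).
  0 yellow: C(3,0)C(6,3)/C(9,3) = 5/21; then P = 9/17
  1 yellow: C(3,1)C(6,2)/C(9,3) = 15/28; then P = 10/17
  2 yellow: C(3,2)C(6,1)/C(9,3) = 3/14; then P = 11/17
  3 yellow: C(3,3)C(6,0)/C(9,3) = 1/84; then P = 12/17
P(yellow from Urn II) = 10/17 ≈ 0.5882.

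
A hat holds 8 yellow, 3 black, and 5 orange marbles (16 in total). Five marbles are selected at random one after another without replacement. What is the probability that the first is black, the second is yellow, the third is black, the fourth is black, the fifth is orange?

Multiply the conditional probability of each draw in order, without replacement, so each draw removes one from its color and from the total.
P = (3/16) · (8/15) · (2/14) · (1/13) · (5/12) = 1/2184 ≈ 0.0005.

1/2184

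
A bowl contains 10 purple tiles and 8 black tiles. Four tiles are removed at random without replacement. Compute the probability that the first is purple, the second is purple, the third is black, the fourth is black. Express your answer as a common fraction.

7/102

Multiply the conditional probability of each draw in order, without replacement, so each draw removes one from its color and from the total.
P = (10/18) · (9/17) · (8/16) · (7/15) = 7/102 ≈ 0.0686.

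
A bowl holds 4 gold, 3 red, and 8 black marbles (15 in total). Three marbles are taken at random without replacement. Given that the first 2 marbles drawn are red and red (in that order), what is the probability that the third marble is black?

After removing 2 red, the bowl has 8 black out of 13 remaining.
P(third is black | given) = 8/13 ≈ 0.6154.

8/13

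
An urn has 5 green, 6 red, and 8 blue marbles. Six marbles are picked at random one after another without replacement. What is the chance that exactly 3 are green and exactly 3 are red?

50/6783

Unordered draws without replacement: count favorable combinations over C(19,6).
Favorable = C(5,3) · C(6,3) · C(8,0) = 200; total = C(19,6) = 27132.
P = 200/27132 = 50/6783 ≈ 0.0074.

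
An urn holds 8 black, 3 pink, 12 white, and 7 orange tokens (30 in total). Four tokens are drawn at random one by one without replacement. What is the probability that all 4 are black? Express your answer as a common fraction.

2/783

Unordered draws without replacement: count favorable combinations over C(30,4).
Favorable = C(8,4) · C(3,0) · C(12,0) · C(7,0) = 70; total = C(30,4) = 27405.
P = 70/27405 = 2/783 ≈ 0.0026.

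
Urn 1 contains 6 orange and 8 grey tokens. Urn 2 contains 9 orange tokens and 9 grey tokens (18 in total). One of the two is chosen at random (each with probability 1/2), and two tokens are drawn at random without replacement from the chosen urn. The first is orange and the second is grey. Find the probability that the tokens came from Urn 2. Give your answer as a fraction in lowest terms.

P(E | Urn 1) = 24/91; P(E | Urn 2) = 9/34.
P(E) = 1/2·24/91 + 1/2·9/34 = 1635/6188.
By Bayes' rule, P(Urn 2 | E) = 9/68 / 1635/6188 = 273/545 ≈ 0.5009.

273/545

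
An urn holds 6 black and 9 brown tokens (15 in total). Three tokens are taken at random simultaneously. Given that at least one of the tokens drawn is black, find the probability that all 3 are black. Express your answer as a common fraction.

P(all 3 black) = C(6,3)/C(15,3) = 4/91; P(at least one black) = 1 − C(9,3)/C(15,3) = 53/65.
Since 'all 3 black' ⊆ 'at least one black', P(all 3 | at least one) = 4/91 / 53/65 = 20/371 ≈ 0.0539.

20/371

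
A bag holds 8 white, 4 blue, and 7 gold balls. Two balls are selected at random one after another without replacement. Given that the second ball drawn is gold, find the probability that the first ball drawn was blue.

P(first=blue and the second ball drawn is gold) = (4/19)·(7/18) = 14/171.
P(the second ball drawn is gold) = Σ over first color = 28/171 + 14/171 + 7/57 = 7/19.
By Bayes, P(first=blue | the second ball drawn is gold) = 14/171 / 7/19 = 2/9 ≈ 0.2222.

2/9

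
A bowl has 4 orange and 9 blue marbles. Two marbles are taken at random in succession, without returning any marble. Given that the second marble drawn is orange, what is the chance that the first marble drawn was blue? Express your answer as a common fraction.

3/4

P(first=blue and the second marble drawn is orange) = (9/13)·(4/12) = 3/13.
P(the second marble drawn is orange) = Σ over first color = 1/13 + 3/13 = 4/13.
By Bayes, P(first=blue | the second marble drawn is orange) = 3/13 / 4/13 = 3/4 ≈ 0.7500.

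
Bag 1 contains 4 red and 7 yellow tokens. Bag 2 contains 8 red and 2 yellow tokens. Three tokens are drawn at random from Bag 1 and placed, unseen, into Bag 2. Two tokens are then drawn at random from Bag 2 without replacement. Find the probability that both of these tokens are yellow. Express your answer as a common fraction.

Condition on how many of the transferred tokens are yellow (from Bag 1: 7 yellow of 11; then Bag 2 has 13 total).
  0 yellow: C(7,0)C(4,3)/C(11,3) = 4/165; then P = C(2,2)/C(13,2) = 1/78
  1 yellow: C(7,1)C(4,2)/C(11,3) = 14/55; then P = C(3,2)/C(13,2) = 1/26
  2 yellow: C(7,2)C(4,1)/C(11,3) = 28/55; then P = C(4,2)/C(13,2) = 1/13
  3 yellow: C(7,3)C(4,0)/C(11,3) = 7/33; then P = C(5,2)/C(13,2) = 5/39
P(both yellow) = 164/2145 ≈ 0.0765.

164/2145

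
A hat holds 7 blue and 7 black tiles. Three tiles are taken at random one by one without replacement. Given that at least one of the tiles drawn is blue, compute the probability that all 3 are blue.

5/47

P(all 3 blue) = C(7,3)/C(14,3) = 5/52; P(at least one blue) = 1 − C(7,3)/C(14,3) = 47/52.
Since 'all 3 blue' ⊆ 'at least one blue', P(all 3 | at least one) = 5/52 / 47/52 = 5/47 ≈ 0.1064.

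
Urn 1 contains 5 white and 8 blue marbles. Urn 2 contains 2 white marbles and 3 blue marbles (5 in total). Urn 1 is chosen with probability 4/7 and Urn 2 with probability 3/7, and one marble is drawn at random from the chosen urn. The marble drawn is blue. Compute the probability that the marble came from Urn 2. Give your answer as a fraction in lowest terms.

117/277

P(blue | Urn 1) = 8/13; P(blue | Urn 2) = 3/5.
P(blue) = 4/7·8/13 + 3/7·3/5 = 277/455.
By Bayes' rule, P(Urn 2 | blue) = 9/35 / 277/455 = 117/277 ≈ 0.4224.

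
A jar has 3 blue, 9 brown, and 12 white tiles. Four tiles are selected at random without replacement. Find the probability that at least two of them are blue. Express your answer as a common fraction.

Sum the hypergeometric tail for j = 2,…,3 blue tiles.
Favorable = C(3,2)·C(21,2) + C(3,3)·C(21,1) = 651; total = C(24,4) = 10626.
P = 651/10626 = 31/506 ≈ 0.0613.

31/506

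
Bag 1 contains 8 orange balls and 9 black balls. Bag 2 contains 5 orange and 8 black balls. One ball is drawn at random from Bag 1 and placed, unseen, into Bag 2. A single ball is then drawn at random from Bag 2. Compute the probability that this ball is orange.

93/238

Condition on how many of the transferred balls are orange (from Bag 1: 8 orange of 17; then Bag 2 has 14 total).
  0 orange: C(8,0)C(9,1)/C(17,1) = 9/17; then P = 5/14
  1 orange: C(8,1)C(9,0)/C(17,1) = 8/17; then P = 6/14
P(orange from Bag 2) = 93/238 ≈ 0.3908.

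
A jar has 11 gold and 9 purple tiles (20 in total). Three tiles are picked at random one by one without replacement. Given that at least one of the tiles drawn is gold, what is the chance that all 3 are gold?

5/32

P(all 3 gold) = C(11,3)/C(20,3) = 11/76; P(at least one gold) = 1 − C(9,3)/C(20,3) = 88/95.
Since 'all 3 gold' ⊆ 'at least one gold', P(all 3 | at least one) = 11/76 / 88/95 = 5/32 ≈ 0.1562.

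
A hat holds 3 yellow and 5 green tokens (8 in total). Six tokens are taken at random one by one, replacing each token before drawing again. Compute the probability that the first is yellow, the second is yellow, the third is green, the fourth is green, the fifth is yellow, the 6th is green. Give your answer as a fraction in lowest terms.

Multiply the conditional probability of each draw in order, with replacement (the composition resets each draw).
P = (3/8) · (3/8) · (5/8) · (5/8) · (3/8) · (5/8) = 3375/262144 ≈ 0.0129.

3375/262144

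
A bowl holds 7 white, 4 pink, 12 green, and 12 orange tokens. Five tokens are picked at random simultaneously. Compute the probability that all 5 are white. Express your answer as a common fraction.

3/46376

Unordered draws without replacement: count favorable combinations over C(35,5).
Favorable = C(7,5) · C(4,0) · C(12,0) · C(12,0) = 21; total = C(35,5) = 324632.
P = 21/324632 = 3/46376 ≈ 0.0001.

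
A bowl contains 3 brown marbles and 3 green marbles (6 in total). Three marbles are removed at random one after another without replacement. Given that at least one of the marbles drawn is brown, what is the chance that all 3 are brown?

P(all 3 brown) = C(3,3)/C(6,3) = 1/20; P(at least one brown) = 1 − C(3,3)/C(6,3) = 19/20.
Since 'all 3 brown' ⊆ 'at least one brown', P(all 3 | at least one) = 1/20 / 19/20 = 1/19 ≈ 0.0526.

1/19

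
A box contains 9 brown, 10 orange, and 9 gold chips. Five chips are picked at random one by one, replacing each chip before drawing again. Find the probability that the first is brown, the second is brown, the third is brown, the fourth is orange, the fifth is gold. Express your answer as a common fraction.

32805/8605184

Multiply the conditional probability of each draw in order, with replacement (the composition resets each draw).
P = (9/28) · (9/28) · (9/28) · (10/28) · (9/28) = 32805/8605184 ≈ 0.0038.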